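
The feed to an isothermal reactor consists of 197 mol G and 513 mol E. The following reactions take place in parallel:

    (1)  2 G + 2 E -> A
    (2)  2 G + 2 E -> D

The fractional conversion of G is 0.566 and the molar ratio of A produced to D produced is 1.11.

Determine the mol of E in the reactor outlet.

Conversion of G: G consumed = 0.566 × 197 = 111.5 mol = 2ξ₁ + 2ξ₂.
Selectivity: 1ξ₁ / (1ξ₂) = 1.11 → ξ₁ = 1.11 ξ₂.
Substitute: (2·1.11 + 2) ξ₂ = 111.5 → ξ₂ = 26.42 mol, ξ₁ = 29.33 mol.
Outlet amounts (n = n₀ + Σ ν·ξ):
  G: 197 − 2(29.33) − 2(26.42) = 85.5
  E: 513 − 2(29.33) − 2(26.42) = 401.5
  A: 0 + 1(29.33) = 29.33
  D: 0 + 1(26.42) = 26.42

401 mol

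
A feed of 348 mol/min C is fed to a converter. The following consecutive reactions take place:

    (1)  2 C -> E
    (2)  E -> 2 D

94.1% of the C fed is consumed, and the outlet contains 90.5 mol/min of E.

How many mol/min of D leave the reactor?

146 mol/min

Conversion of C: C consumed = 2ξ₁ = 0.941 × 348 → ξ₁ = 163.7 mol/min.
E balance: n_E = 0 + 1ξ₁ − 1ξ₂ = 90.5 → ξ₂ = (1·163.7 − 90.5)/1 = 73.23 mol/min.
Outlet amounts (n = n₀ + Σ ν·ξ):
  C: 348 − 2(163.7) = 20.53
  E: 0 + 1(163.7) − 1(73.23) = 90.5
  D: 0 + 2(73.23) = 146.5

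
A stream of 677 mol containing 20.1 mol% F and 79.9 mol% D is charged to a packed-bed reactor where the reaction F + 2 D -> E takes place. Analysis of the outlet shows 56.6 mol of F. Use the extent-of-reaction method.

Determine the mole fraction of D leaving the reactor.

0.737

For F: n = n₀ − 1ξ → 56.6 = 136.1 − 1ξ, giving ξ = 79.48 mol.
Outlet amounts (n = n₀ + ν ξ):
  F: 136.1 − 1(79.48) = 56.6
  D: 540.9 − 2(79.48) = 382
  E: 0 + 1(79.48) = 79.48
Total out = 518 mol; y_D = 382 / 518 = 0.7373.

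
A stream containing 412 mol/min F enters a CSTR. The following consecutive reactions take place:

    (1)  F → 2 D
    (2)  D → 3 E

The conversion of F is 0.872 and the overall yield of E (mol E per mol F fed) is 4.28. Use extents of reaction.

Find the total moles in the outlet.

1950 mol/min

Conversion of F: F consumed = 1ξ₁ = 0.872 × 412 → ξ₁ = 359.3 mol/min.
Yield of E: 3ξ₂ / 412 = 4.28 → ξ₂ = 587.8 mol/min.
Outlet amounts (n = n₀ + Σ ν·ξ):
  F: 412 − 1(359.3) = 52.74
  D: 0 + 2(359.3) − 1(587.8) = 130.7
  E: 0 + 3(587.8) = 1763
Total out = 52.74 + 130.7 + 1763 = 1947 mol/min.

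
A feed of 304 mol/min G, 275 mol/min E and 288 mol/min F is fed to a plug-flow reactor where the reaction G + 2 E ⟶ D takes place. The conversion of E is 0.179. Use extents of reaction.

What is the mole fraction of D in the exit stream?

E reacted = 0.179 × 275 = 49.23 mol/min; ν_E = −2, so ξ = 49.23/2 = 24.61 mol/min.
Outlet amounts (n = n₀ + ν ξ):
  G: 304 − 1(24.61) = 279.4
  E: 275 − 2(24.61) = 225.8
  D: 0 + 1(24.61) = 24.61
  F: 288 (inert)
Total out = 817.8 mol/min; y_D = 24.61 / 817.8 = 0.0301.

0.0301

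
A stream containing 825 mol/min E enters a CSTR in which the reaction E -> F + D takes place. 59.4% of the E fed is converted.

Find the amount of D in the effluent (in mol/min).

490 mol/min

E reacted = 0.594 × 825 = 490 mol/min; ν_E = −1, so ξ = 490/1 = 490 mol/min.
Outlet amounts (n = n₀ + ν ξ):
  E: 825 − 1(490) = 335
  F: 0 + 1(490) = 490
  D: 0 + 1(490) = 490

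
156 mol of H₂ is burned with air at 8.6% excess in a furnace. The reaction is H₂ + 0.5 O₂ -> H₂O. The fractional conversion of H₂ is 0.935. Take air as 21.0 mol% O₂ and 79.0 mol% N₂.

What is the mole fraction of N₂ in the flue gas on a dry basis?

0.936

Stoichiometric O₂ = 0.5 × 156 = 78 mol; O₂ fed = 78 × 1.086 = 84.71 mol.
N₂ fed = 84.71 × 79/21 = 318.7 mol.
Fuel reacted = 0.935 × 156 → ξ = 145.9 mol.
Outlet (n = n₀ + ν ξ):
  H₂: 156 − 1(145.9) = 10.14
  O₂: 84.71 − 0.5(145.9) = 11.78
  N₂: 318.7 (inert)
  H₂O: 0 + 1(145.9) = 145.9
Dry total = 340.6 mol; y_N₂ (dry) = 318.7 / 340.6 = 0.9356.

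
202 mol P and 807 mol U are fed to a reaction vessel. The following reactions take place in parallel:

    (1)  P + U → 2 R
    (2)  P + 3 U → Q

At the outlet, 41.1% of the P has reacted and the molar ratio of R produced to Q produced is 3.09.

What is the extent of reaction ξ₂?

ξ₂ = 32.6 mol

Conversion of P: P consumed = 0.411 × 202 = 83.02 mol = 1ξ₁ + 1ξ₂.
Selectivity: 2ξ₁ / (1ξ₂) = 3.09 → ξ₁ = 1.545 ξ₂.
Substitute: (1·1.545 + 1) ξ₂ = 83.02 → ξ₂ = 32.62 mol, ξ₁ = 50.4 mol.
Outlet amounts (n = n₀ + Σ ν·ξ):
  P: 202 − 1(50.4) − 1(32.62) = 119
  U: 807 − 1(50.4) − 3(32.62) = 658.7
  R: 0 + 2(50.4) = 100.8
  Q: 0 + 1(32.62) = 32.62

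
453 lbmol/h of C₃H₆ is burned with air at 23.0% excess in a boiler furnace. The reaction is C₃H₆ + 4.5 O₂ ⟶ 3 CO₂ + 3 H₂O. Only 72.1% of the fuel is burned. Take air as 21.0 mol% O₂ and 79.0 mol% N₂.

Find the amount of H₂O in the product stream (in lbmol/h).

980 lbmol/h

Stoichiometric O₂ = 4.5 × 453 = 2038 lbmol/h; O₂ fed = 2038 × 1.230 = 2507 lbmol/h.
N₂ fed = 2507 × 79/21 = 9432 lbmol/h.
Fuel reacted = 0.721 × 453 → ξ = 326.6 lbmol/h.
Outlet (n = n₀ + ν ξ):
  C₃H₆: 453 − 1(326.6) = 126.4
  O₂: 2507 − 4.5(326.6) = 1038
  N₂: 9432 (inert)
  CO₂: 0 + 3(326.6) = 979.8
  H₂O: 0 + 3(326.6) = 979.8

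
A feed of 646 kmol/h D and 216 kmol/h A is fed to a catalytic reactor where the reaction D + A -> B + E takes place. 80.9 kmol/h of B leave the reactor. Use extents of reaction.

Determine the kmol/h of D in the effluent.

565 kmol/h

For B: n = n₀ + 1ξ → 80.9 = 0 + 1ξ, giving ξ = 80.9 kmol/h.
Outlet amounts (n = n₀ + ν ξ):
  D: 646 − 1(80.9) = 565.1
  A: 216 − 1(80.9) = 135.1
  B: 0 + 1(80.9) = 80.9
  E: 0 + 1(80.9) = 80.9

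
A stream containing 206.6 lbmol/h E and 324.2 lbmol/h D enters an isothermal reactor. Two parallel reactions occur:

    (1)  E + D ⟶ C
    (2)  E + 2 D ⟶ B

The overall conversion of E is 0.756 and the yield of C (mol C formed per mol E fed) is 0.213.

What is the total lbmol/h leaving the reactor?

262 lbmol/h

Yield of C: 1ξ₁ / 206.6 = 0.213 → ξ₁ = 44.01 lbmol/h.
Conversion of E: 1ξ₁ + 1ξ₂ = 0.756 × 206.6 = 156.2 → ξ₂ = 112.2 lbmol/h.
Outlet amounts (n = n₀ + Σ ν·ξ):
  E: 206.6 − 1(44.01) − 1(112.2) = 50.41
  D: 324.2 − 1(44.01) − 2(112.2) = 55.83
  C: 0 + 1(44.01) = 44.01
  B: 0 + 1(112.2) = 112.2
Total out = 50.41 + 55.83 + 44.01 + 112.2 = 262.4 lbmol/h.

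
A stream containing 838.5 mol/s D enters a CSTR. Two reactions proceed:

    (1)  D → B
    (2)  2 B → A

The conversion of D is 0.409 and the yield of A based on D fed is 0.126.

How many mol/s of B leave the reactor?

132 mol/s

Conversion of D: D consumed = 1ξ₁ = 0.409 × 838.5 → ξ₁ = 342.9 mol/s.
Yield of A: 1ξ₂ / 838.5 = 0.126 → ξ₂ = 105.7 mol/s.
Outlet amounts (n = n₀ + Σ ν·ξ):
  D: 838.5 − 1(342.9) = 495.6
  B: 0 + 1(342.9) − 2(105.7) = 131.6
  A: 0 + 1(105.7) = 105.7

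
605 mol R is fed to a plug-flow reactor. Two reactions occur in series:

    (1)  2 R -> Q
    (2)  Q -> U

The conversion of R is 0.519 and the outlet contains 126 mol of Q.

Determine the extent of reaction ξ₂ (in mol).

ξ₂ = 31 mol

Conversion of R: R consumed = 2ξ₁ = 0.519 × 605 → ξ₁ = 157 mol.
Q balance: n_Q = 0 + 1ξ₁ − 1ξ₂ = 126 → ξ₂ = (1·157 − 126)/1 = 31 mol.
Outlet amounts (n = n₀ + Σ ν·ξ):
  R: 605 − 2(157) = 291
  Q: 0 + 1(157) − 1(31) = 126
  U: 0 + 1(31) = 31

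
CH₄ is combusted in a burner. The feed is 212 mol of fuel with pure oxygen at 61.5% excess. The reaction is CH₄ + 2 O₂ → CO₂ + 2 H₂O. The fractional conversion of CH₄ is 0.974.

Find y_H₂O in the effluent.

0.461

Stoichiometric O₂ = 2 × 212 = 424 mol; O₂ fed = 424 × 1.615 = 684.8 mol.
Fuel reacted = 0.974 × 212 → ξ = 206.5 mol.
Outlet (n = n₀ + ν ξ):
  CH₄: 212 − 1(206.5) = 5.512
  O₂: 684.8 − 2(206.5) = 271.8
  CO₂: 0 + 1(206.5) = 206.5
  H₂O: 0 + 2(206.5) = 413
Total out = 896.8 mol; y_H₂O = 413 / 896.8 = 0.4605.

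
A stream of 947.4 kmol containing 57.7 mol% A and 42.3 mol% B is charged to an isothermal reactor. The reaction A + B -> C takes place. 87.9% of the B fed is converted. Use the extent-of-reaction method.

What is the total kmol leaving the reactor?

595 kmol

B reacted = 0.879 × 400.8 = 352.3 kmol; ν_B = −1, so ξ = 352.3/1 = 352.3 kmol.
Outlet amounts (n = n₀ + ν ξ):
  A: 546.6 − 1(352.3) = 194.4
  B: 400.8 − 1(352.3) = 48.49
  C: 0 + 1(352.3) = 352.3
Total out = 194.4 + 48.49 + 352.3 = 595.1 kmol.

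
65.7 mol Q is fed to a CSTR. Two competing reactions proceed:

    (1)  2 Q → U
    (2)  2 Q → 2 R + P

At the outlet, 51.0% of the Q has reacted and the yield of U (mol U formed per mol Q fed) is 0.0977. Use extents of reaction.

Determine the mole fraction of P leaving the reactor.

Yield of U: 1ξ₁ / 65.7 = 0.0977 → ξ₁ = 6.419 mol.
Conversion of Q: 2ξ₁ + 2ξ₂ = 0.51 × 65.7 = 33.51 → ξ₂ = 10.33 mol.
Outlet amounts (n = n₀ + Σ ν·ξ):
  Q: 65.7 − 2(6.419) − 2(10.33) = 32.19
  U: 0 + 1(6.419) = 6.419
  R: 0 + 2(10.33) = 20.67
  P: 0 + 1(10.33) = 10.33
Total out = 69.62 mol; y_P = 10.33 / 69.62 = 0.1485.

0.148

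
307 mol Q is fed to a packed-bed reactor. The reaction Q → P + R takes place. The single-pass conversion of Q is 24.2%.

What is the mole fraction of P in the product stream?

Q reacted = 0.242 × 307 = 74.29 mol; ν_Q = −1, so ξ = 74.29/1 = 74.29 mol.
Outlet amounts (n = n₀ + ν ξ):
  Q: 307 − 1(74.29) = 232.7
  P: 0 + 1(74.29) = 74.29
  R: 0 + 1(74.29) = 74.29
Total out = 381.3 mol; y_P = 74.29 / 381.3 = 0.1948.

0.195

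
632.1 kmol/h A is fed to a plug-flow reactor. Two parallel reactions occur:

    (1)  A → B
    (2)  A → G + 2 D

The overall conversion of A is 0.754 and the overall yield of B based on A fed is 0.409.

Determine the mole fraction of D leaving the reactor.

Yield of B: 1ξ₁ / 632.1 = 0.409 → ξ₁ = 258.5 kmol/h.
Conversion of A: 1ξ₁ + 1ξ₂ = 0.754 × 632.1 = 476.6 → ξ₂ = 218.1 kmol/h.
Outlet amounts (n = n₀ + Σ ν·ξ):
  A: 632.1 − 1(258.5) − 1(218.1) = 155.5
  B: 0 + 1(258.5) = 258.5
  G: 0 + 1(218.1) = 218.1
  D: 0 + 2(218.1) = 436.1
Total out = 1068 kmol/h; y_D = 436.1 / 1068 = 0.4083.

0.408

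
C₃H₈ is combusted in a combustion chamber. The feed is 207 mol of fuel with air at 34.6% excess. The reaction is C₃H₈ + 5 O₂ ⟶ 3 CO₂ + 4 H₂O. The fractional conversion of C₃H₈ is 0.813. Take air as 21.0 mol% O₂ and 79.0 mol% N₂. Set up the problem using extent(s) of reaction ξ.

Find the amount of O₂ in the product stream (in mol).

Stoichiometric O₂ = 5 × 207 = 1035 mol; O₂ fed = 1035 × 1.346 = 1393 mol.
N₂ fed = 1393 × 79/21 = 5241 mol.
Fuel reacted = 0.813 × 207 → ξ = 168.3 mol.
Outlet (n = n₀ + ν ξ):
  C₃H₈: 207 − 1(168.3) = 38.71
  O₂: 1393 − 5(168.3) = 551.7
  N₂: 5241 (inert)
  CO₂: 0 + 3(168.3) = 504.9
  H₂O: 0 + 4(168.3) = 673.2

552 mol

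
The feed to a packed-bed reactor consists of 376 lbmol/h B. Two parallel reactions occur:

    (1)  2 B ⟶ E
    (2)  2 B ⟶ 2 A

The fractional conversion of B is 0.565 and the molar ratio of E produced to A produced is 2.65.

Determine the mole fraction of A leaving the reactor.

Conversion of B: B consumed = 0.565 × 376 = 212.4 lbmol/h = 2ξ₁ + 2ξ₂.
Selectivity: 1ξ₁ / (2ξ₂) = 2.65 → ξ₁ = 5.3 ξ₂.
Substitute: (2·5.3 + 2) ξ₂ = 212.4 → ξ₂ = 16.86 lbmol/h, ξ₁ = 89.36 lbmol/h.
Outlet amounts (n = n₀ + Σ ν·ξ):
  B: 376 − 2(89.36) − 2(16.86) = 163.6
  E: 0 + 1(89.36) = 89.36
  A: 0 + 2(16.86) = 33.72
Total out = 286.6 lbmol/h; y_A = 33.72 / 286.6 = 0.1176.

0.118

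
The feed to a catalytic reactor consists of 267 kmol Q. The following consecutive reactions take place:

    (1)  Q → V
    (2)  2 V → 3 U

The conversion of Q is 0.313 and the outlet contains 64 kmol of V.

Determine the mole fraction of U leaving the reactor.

Conversion of Q: Q consumed = 1ξ₁ = 0.313 × 267 → ξ₁ = 83.57 kmol.
V balance: n_V = 0 + 1ξ₁ − 2ξ₂ = 64 → ξ₂ = (1·83.57 − 64)/2 = 9.785 kmol.
Outlet amounts (n = n₀ + Σ ν·ξ):
  Q: 267 − 1(83.57) = 183.4
  V: 0 + 1(83.57) − 2(9.785) = 64
  U: 0 + 3(9.785) = 29.36
Total out = 276.8 kmol; y_U = 29.36 / 276.8 = 0.1061.

0.106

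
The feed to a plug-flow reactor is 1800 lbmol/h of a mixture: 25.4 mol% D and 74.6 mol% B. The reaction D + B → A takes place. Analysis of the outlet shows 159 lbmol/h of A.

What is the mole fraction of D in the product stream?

0.182

For A: n = n₀ + 1ξ → 159 = 0 + 1ξ, giving ξ = 159 lbmol/h.
Outlet amounts (n = n₀ + ν ξ):
  D: 457.2 − 1(159) = 298.2
  B: 1343 − 1(159) = 1184
  A: 0 + 1(159) = 159
Total out = 1641 lbmol/h; y_D = 298.2 / 1641 = 0.1817.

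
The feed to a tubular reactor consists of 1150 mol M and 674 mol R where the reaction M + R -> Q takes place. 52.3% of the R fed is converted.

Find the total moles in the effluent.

1470 mol

R reacted = 0.523 × 674 = 352.5 mol; ν_R = −1, so ξ = 352.5/1 = 352.5 mol.
Outlet amounts (n = n₀ + ν ξ):
  M: 1150 − 1(352.5) = 797.5
  R: 674 − 1(352.5) = 321.5
  Q: 0 + 1(352.5) = 352.5
Total out = 797.5 + 321.5 + 352.5 = 1471 mol.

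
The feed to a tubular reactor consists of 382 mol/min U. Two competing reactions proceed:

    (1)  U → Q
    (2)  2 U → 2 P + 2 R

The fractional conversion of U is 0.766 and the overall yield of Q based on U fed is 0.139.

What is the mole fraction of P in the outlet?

0.385

Yield of Q: 1ξ₁ / 382 = 0.139 → ξ₁ = 53.1 mol/min.
Conversion of U: 1ξ₁ + 2ξ₂ = 0.766 × 382 = 292.6 → ξ₂ = 119.8 mol/min.
Outlet amounts (n = n₀ + Σ ν·ξ):
  U: 382 − 1(53.1) − 2(119.8) = 89.39
  Q: 0 + 1(53.1) = 53.1
  P: 0 + 2(119.8) = 239.5
  R: 0 + 2(119.8) = 239.5
Total out = 621.5 mol/min; y_P = 239.5 / 621.5 = 0.3854.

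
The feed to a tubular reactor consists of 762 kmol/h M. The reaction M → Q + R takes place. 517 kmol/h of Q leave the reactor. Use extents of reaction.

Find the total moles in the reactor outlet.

For Q: n = n₀ + 1ξ → 517 = 0 + 1ξ, giving ξ = 517 kmol/h.
Outlet amounts (n = n₀ + ν ξ):
  M: 762 − 1(517) = 245
  Q: 0 + 1(517) = 517
  R: 0 + 1(517) = 517
Total out = 245 + 517 + 517 = 1279 kmol/h.

1280 kmol/h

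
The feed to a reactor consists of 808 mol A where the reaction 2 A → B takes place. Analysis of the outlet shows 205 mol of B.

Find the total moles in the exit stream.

For B: n = n₀ + 1ξ → 205 = 0 + 1ξ, giving ξ = 205 mol.
Outlet amounts (n = n₀ + ν ξ):
  A: 808 − 2(205) = 398
  B: 0 + 1(205) = 205
Total out = 398 + 205 = 603 mol.

603 mol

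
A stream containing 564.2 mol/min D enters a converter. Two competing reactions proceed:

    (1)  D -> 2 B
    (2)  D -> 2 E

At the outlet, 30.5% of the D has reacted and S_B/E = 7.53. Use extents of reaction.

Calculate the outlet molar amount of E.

40.3 mol/min

Conversion of D: D consumed = 0.305 × 564.2 = 172.1 mol/min = 1ξ₁ + 1ξ₂.
Selectivity: 2ξ₁ / (2ξ₂) = 7.53 → ξ₁ = 7.53 ξ₂.
Substitute: (1·7.53 + 1) ξ₂ = 172.1 → ξ₂ = 20.17 mol/min, ξ₁ = 151.9 mol/min.
Outlet amounts (n = n₀ + Σ ν·ξ):
  D: 564.2 − 1(151.9) − 1(20.17) = 392.1
  B: 0 + 2(151.9) = 303.8
  E: 0 + 2(20.17) = 40.35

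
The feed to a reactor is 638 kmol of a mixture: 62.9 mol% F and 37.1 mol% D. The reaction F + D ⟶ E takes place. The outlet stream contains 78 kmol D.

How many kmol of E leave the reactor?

For D: n = n₀ − 1ξ → 78 = 236.7 − 1ξ, giving ξ = 158.7 kmol.
Outlet amounts (n = n₀ + ν ξ):
  F: 401.3 − 1(158.7) = 242.6
  D: 236.7 − 1(158.7) = 78
  E: 0 + 1(158.7) = 158.7

159 kmol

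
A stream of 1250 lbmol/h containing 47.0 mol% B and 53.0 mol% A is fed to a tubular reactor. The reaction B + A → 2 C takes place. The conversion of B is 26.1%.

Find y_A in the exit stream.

0.407

B reacted = 0.261 × 587.5 = 153.3 lbmol/h; ν_B = −1, so ξ = 153.3/1 = 153.3 lbmol/h.
Outlet amounts (n = n₀ + ν ξ):
  B: 587.5 − 1(153.3) = 434.2
  A: 662.5 − 1(153.3) = 509.2
  C: 0 + 2(153.3) = 306.7
Total out = 1250 lbmol/h; y_A = 509.2 / 1250 = 0.4073.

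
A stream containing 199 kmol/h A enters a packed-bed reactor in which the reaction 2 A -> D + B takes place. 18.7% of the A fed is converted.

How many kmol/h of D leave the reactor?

A reacted = 0.187 × 199 = 37.21 kmol/h; ν_A = −2, so ξ = 37.21/2 = 18.61 kmol/h.
Outlet amounts (n = n₀ + ν ξ):
  A: 199 − 2(18.61) = 161.8
  D: 0 + 1(18.61) = 18.61
  B: 0 + 1(18.61) = 18.61

18.6 kmol/h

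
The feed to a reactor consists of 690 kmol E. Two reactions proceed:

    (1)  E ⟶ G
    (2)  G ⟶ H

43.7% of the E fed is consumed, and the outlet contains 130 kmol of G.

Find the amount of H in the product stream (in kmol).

172 kmol

Conversion of E: E consumed = 1ξ₁ = 0.437 × 690 → ξ₁ = 301.5 kmol.
G balance: n_G = 0 + 1ξ₁ − 1ξ₂ = 130 → ξ₂ = (1·301.5 − 130)/1 = 171.5 kmol.
Outlet amounts (n = n₀ + Σ ν·ξ):
  E: 690 − 1(301.5) = 388.5
  G: 0 + 1(301.5) − 1(171.5) = 130
  H: 0 + 1(171.5) = 171.5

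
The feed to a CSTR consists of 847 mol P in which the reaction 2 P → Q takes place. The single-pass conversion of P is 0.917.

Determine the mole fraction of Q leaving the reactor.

P reacted = 0.917 × 847 = 776.7 mol; ν_P = −2, so ξ = 776.7/2 = 388.3 mol.
Outlet amounts (n = n₀ + ν ξ):
  P: 847 − 2(388.3) = 70.3
  Q: 0 + 1(388.3) = 388.3
Total out = 458.7 mol; y_Q = 388.3 / 458.7 = 0.8467.

0.847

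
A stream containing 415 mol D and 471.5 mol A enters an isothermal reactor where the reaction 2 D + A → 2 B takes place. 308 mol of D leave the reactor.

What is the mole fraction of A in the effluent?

0.502

For D: n = n₀ − 2ξ → 308 = 415 − 2ξ, giving ξ = 53.5 mol.
Outlet amounts (n = n₀ + ν ξ):
  D: 415 − 2(53.5) = 308
  A: 471.5 − 1(53.5) = 418
  B: 0 + 2(53.5) = 107
Total out = 833 mol; y_A = 418 / 833 = 0.5018.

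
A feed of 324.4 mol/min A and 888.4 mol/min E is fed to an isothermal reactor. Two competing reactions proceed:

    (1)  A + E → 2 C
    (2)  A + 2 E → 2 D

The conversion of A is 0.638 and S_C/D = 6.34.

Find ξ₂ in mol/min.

ξ₂ = 28.2 mol/min

Conversion of A: A consumed = 0.638 × 324.4 = 207 mol/min = 1ξ₁ + 1ξ₂.
Selectivity: 2ξ₁ / (2ξ₂) = 6.34 → ξ₁ = 6.34 ξ₂.
Substitute: (1·6.34 + 1) ξ₂ = 207 → ξ₂ = 28.2 mol/min, ξ₁ = 178.8 mol/min.
Outlet amounts (n = n₀ + Σ ν·ξ):
  A: 324.4 − 1(178.8) − 1(28.2) = 117.4
  E: 888.4 − 1(178.8) − 2(28.2) = 653.2
  C: 0 + 2(178.8) = 357.5
  D: 0 + 2(28.2) = 56.39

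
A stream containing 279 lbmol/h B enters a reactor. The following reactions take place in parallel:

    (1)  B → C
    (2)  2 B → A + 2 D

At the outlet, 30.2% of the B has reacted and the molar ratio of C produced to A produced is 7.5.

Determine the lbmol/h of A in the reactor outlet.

Conversion of B: B consumed = 0.302 × 279 = 84.26 lbmol/h = 1ξ₁ + 2ξ₂.
Selectivity: 1ξ₁ / (1ξ₂) = 7.5 → ξ₁ = 7.5 ξ₂.
Substitute: (1·7.5 + 2) ξ₂ = 84.26 → ξ₂ = 8.869 lbmol/h, ξ₁ = 66.52 lbmol/h.
Outlet amounts (n = n₀ + Σ ν·ξ):
  B: 279 − 1(66.52) − 2(8.869) = 194.7
  C: 0 + 1(66.52) = 66.52
  A: 0 + 1(8.869) = 8.869
  D: 0 + 2(8.869) = 17.74

8.87 lbmol/h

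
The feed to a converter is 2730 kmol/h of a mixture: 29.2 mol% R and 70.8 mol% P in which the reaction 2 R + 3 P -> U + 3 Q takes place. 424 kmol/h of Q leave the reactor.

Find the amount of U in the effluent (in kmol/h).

For Q: n = n₀ + 3ξ → 424 = 0 + 3ξ, giving ξ = 141.3 kmol/h.
Outlet amounts (n = n₀ + ν ξ):
  R: 797.2 − 2(141.3) = 514.5
  P: 1933 − 3(141.3) = 1509
  U: 0 + 1(141.3) = 141.3
  Q: 0 + 3(141.3) = 424

141 kmol/h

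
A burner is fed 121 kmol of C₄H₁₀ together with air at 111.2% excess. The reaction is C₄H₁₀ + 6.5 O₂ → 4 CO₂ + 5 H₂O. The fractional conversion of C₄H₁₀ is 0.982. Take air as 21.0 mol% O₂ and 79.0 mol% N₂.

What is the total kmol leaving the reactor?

Stoichiometric O₂ = 6.5 × 121 = 786.5 kmol; O₂ fed = 786.5 × 2.112 = 1661 kmol.
N₂ fed = 1661 × 79/21 = 6249 kmol.
Fuel reacted = 0.982 × 121 → ξ = 118.8 kmol.
Outlet (n = n₀ + ν ξ):
  C₄H₁₀: 121 − 1(118.8) = 2.178
  O₂: 1661 − 6.5(118.8) = 888.7
  N₂: 6249 (inert)
  CO₂: 0 + 4(118.8) = 475.3
  H₂O: 0 + 5(118.8) = 594.1
Total out = 2.178 + 888.7 + 6249 + 475.3 + 594.1 = 8209 kmol.

8210 kmol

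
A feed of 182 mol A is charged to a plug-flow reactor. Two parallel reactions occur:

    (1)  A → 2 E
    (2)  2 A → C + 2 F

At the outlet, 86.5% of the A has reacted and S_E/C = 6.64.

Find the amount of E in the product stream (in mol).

196 mol

Conversion of A: A consumed = 0.865 × 182 = 157.4 mol = 1ξ₁ + 2ξ₂.
Selectivity: 2ξ₁ / (1ξ₂) = 6.64 → ξ₁ = 3.32 ξ₂.
Substitute: (1·3.32 + 2) ξ₂ = 157.4 → ξ₂ = 29.59 mol, ξ₁ = 98.25 mol.
Outlet amounts (n = n₀ + Σ ν·ξ):
  A: 182 − 1(98.25) − 2(29.59) = 24.57
  E: 0 + 2(98.25) = 196.5
  C: 0 + 1(29.59) = 29.59
  F: 0 + 2(29.59) = 59.18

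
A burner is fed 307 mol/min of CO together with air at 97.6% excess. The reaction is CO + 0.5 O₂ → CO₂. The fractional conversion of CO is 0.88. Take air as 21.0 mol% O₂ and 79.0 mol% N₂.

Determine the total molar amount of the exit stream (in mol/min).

1620 mol/min

Stoichiometric O₂ = 0.5 × 307 = 153.5 mol/min; O₂ fed = 153.5 × 1.976 = 303.3 mol/min.
N₂ fed = 303.3 × 79/21 = 1141 mol/min.
Fuel reacted = 0.88 × 307 → ξ = 270.2 mol/min.
Outlet (n = n₀ + ν ξ):
  CO: 307 − 1(270.2) = 36.84
  O₂: 303.3 − 0.5(270.2) = 168.2
  N₂: 1141 (inert)
  CO₂: 0 + 1(270.2) = 270.2
Total out = 36.84 + 168.2 + 1141 + 270.2 = 1616 mol/min.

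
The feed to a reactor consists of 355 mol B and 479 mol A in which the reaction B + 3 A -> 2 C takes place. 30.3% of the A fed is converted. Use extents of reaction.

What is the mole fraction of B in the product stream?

0.416

A reacted = 0.303 × 479 = 145.1 mol; ν_A = −3, so ξ = 145.1/3 = 48.38 mol.
Outlet amounts (n = n₀ + ν ξ):
  B: 355 − 1(48.38) = 306.6
  A: 479 − 3(48.38) = 333.9
  C: 0 + 2(48.38) = 96.76
Total out = 737.2 mol; y_B = 306.6 / 737.2 = 0.4159.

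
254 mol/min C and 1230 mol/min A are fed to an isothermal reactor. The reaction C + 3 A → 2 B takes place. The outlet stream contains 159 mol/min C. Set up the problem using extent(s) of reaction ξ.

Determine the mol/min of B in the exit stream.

For C: n = n₀ − 1ξ → 159 = 254 − 1ξ, giving ξ = 95 mol/min.
Outlet amounts (n = n₀ + ν ξ):
  C: 254 − 1(95) = 159
  A: 1230 − 3(95) = 945
  B: 0 + 2(95) = 190

190 mol/min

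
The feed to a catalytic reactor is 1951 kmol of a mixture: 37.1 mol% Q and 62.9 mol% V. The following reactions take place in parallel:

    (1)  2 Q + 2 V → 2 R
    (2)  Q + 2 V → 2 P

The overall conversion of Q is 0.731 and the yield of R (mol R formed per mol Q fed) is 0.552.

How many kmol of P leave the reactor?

259 kmol

Yield of R: 2ξ₁ / 723.8 = 0.552 → ξ₁ = 199.8 kmol.
Conversion of Q: 2ξ₁ + 1ξ₂ = 0.731 × 723.8 = 529.1 → ξ₂ = 129.6 kmol.
Outlet amounts (n = n₀ + Σ ν·ξ):
  Q: 723.8 − 2(199.8) − 1(129.6) = 194.7
  V: 1227 − 2(199.8) − 2(129.6) = 568.5
  R: 0 + 2(199.8) = 399.5
  P: 0 + 2(129.6) = 259.1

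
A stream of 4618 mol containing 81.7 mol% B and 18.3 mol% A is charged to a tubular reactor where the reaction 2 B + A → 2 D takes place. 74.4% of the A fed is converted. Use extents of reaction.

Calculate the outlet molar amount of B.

2520 mol

A reacted = 0.744 × 845.1 = 628.7 mol; ν_A = −1, so ξ = 628.7/1 = 628.7 mol.
Outlet amounts (n = n₀ + ν ξ):
  B: 3773 − 2(628.7) = 2515
  A: 845.1 − 1(628.7) = 216.3
  D: 0 + 2(628.7) = 1257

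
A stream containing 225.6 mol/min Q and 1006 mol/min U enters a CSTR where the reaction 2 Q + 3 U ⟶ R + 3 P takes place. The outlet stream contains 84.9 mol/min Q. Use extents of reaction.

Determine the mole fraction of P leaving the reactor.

0.182

For Q: n = n₀ − 2ξ → 84.9 = 225.6 − 2ξ, giving ξ = 70.35 mol/min.
Outlet amounts (n = n₀ + ν ξ):
  Q: 225.6 − 2(70.35) = 84.9
  U: 1006 − 3(70.35) = 795
  R: 0 + 1(70.35) = 70.35
  P: 0 + 3(70.35) = 211
Total out = 1161 mol/min; y_P = 211 / 1161 = 0.1817.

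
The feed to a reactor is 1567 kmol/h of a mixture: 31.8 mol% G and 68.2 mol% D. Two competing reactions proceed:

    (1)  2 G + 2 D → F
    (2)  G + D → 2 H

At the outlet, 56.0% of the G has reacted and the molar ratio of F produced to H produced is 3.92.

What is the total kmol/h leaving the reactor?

Conversion of G: G consumed = 0.56 × 498.3 = 279.1 kmol/h = 2ξ₁ + 1ξ₂.
Selectivity: 1ξ₁ / (2ξ₂) = 3.92 → ξ₁ = 7.84 ξ₂.
Substitute: (2·7.84 + 1) ξ₂ = 279.1 → ξ₂ = 16.73 kmol/h, ξ₁ = 131.2 kmol/h.
Outlet amounts (n = n₀ + Σ ν·ξ):
  G: 498.3 − 2(131.2) − 1(16.73) = 219.3
  D: 1069 − 2(131.2) − 1(16.73) = 789.6
  F: 0 + 1(131.2) = 131.2
  H: 0 + 2(16.73) = 33.46
Total out = 219.3 + 789.6 + 131.2 + 33.46 = 1174 kmol/h.

1170 kmol/h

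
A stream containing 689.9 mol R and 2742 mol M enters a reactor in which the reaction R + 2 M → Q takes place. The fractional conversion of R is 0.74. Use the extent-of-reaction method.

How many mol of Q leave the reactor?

511 mol

R reacted = 0.74 × 689.9 = 510.5 mol; ν_R = −1, so ξ = 510.5/1 = 510.5 mol.
Outlet amounts (n = n₀ + ν ξ):
  R: 689.9 − 1(510.5) = 179.4
  M: 2742 − 2(510.5) = 1721
  Q: 0 + 1(510.5) = 510.5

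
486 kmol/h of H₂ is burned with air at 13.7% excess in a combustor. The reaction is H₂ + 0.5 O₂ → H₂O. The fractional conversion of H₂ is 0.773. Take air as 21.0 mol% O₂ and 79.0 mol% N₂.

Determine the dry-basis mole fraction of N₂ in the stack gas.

0.839

Stoichiometric O₂ = 0.5 × 486 = 243 kmol/h; O₂ fed = 243 × 1.137 = 276.3 kmol/h.
N₂ fed = 276.3 × 79/21 = 1039 kmol/h.
Fuel reacted = 0.773 × 486 → ξ = 375.7 kmol/h.
Outlet (n = n₀ + ν ξ):
  H₂: 486 − 1(375.7) = 110.3
  O₂: 276.3 − 0.5(375.7) = 88.45
  N₂: 1039 (inert)
  H₂O: 0 + 1(375.7) = 375.7
Dry total = 1238 kmol/h; y_N₂ (dry) = 1039 / 1238 = 0.8395.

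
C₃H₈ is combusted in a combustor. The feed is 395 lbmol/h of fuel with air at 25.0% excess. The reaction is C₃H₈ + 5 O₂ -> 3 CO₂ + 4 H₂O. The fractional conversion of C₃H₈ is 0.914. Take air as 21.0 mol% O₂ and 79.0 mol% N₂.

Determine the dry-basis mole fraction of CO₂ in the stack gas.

Stoichiometric O₂ = 5 × 395 = 1975 lbmol/h; O₂ fed = 1975 × 1.250 = 2469 lbmol/h.
N₂ fed = 2469 × 79/21 = 9287 lbmol/h.
Fuel reacted = 0.914 × 395 → ξ = 361 lbmol/h.
Outlet (n = n₀ + ν ξ):
  C₃H₈: 395 − 1(361) = 33.97
  O₂: 2469 − 5(361) = 663.6
  N₂: 9287 (inert)
  CO₂: 0 + 3(361) = 1083
  H₂O: 0 + 4(361) = 1444
Dry total = 11070 lbmol/h; y_CO₂ (dry) = 1083 / 11070 = 0.09786.

0.0979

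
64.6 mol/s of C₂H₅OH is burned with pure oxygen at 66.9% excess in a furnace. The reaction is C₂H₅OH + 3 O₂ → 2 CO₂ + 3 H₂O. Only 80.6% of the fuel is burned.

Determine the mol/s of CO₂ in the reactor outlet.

Stoichiometric O₂ = 3 × 64.6 = 193.8 mol/s; O₂ fed = 193.8 × 1.669 = 323.5 mol/s.
Fuel reacted = 0.806 × 64.6 → ξ = 52.07 mol/s.
Outlet (n = n₀ + ν ξ):
  C₂H₅OH: 64.6 − 1(52.07) = 12.53
  O₂: 323.5 − 3(52.07) = 167.2
  CO₂: 0 + 2(52.07) = 104.1
  H₂O: 0 + 3(52.07) = 156.2

104 mol/s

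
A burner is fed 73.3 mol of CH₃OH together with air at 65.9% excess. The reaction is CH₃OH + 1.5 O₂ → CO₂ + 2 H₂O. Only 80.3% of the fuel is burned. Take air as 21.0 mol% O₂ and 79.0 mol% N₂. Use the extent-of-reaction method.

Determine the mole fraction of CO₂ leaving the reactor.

Stoichiometric O₂ = 1.5 × 73.3 = 109.9 mol; O₂ fed = 109.9 × 1.659 = 182.4 mol.
N₂ fed = 182.4 × 79/21 = 686.2 mol.
Fuel reacted = 0.803 × 73.3 → ξ = 58.86 mol.
Outlet (n = n₀ + ν ξ):
  CH₃OH: 73.3 − 1(58.86) = 14.44
  O₂: 182.4 − 1.5(58.86) = 94.12
  N₂: 686.2 (inert)
  CO₂: 0 + 1(58.86) = 58.86
  H₂O: 0 + 2(58.86) = 117.7
Total out = 971.3 mol; y_CO₂ = 58.86 / 971.3 = 0.0606.

0.0606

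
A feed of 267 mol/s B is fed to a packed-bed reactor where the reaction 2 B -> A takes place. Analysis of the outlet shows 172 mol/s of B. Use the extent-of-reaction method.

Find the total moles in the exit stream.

220 mol/s

For B: n = n₀ − 2ξ → 172 = 267 − 2ξ, giving ξ = 47.5 mol/s.
Outlet amounts (n = n₀ + ν ξ):
  B: 267 − 2(47.5) = 172
  A: 0 + 1(47.5) = 47.5
Total out = 172 + 47.5 = 219.5 mol/s.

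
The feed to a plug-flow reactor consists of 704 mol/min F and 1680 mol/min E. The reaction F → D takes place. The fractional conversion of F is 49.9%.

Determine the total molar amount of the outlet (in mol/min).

F reacted = 0.499 × 704 = 351.3 mol/min; ν_F = −1, so ξ = 351.3/1 = 351.3 mol/min.
Outlet amounts (n = n₀ + ν ξ):
  F: 704 − 1(351.3) = 352.7
  D: 0 + 1(351.3) = 351.3
  E: 1680 (inert)
Total out = 352.7 + 351.3 + 1680 = 2384 mol/min.

2380 mol/min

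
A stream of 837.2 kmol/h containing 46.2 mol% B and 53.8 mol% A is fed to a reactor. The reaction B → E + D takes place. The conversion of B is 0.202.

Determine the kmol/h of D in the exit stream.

78.1 kmol/h

B reacted = 0.202 × 386.8 = 78.13 kmol/h; ν_B = −1, so ξ = 78.13/1 = 78.13 kmol/h.
Outlet amounts (n = n₀ + ν ξ):
  B: 386.8 − 1(78.13) = 308.7
  E: 0 + 1(78.13) = 78.13
  D: 0 + 1(78.13) = 78.13
  A: 450.4 (inert)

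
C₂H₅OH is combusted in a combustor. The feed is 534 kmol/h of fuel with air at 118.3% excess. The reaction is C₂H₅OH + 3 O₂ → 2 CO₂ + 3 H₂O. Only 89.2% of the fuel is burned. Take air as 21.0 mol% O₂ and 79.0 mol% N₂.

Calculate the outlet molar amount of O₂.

2070 kmol/h

Stoichiometric O₂ = 3 × 534 = 1602 kmol/h; O₂ fed = 1602 × 2.183 = 3497 kmol/h.
N₂ fed = 3497 × 79/21 = 13160 kmol/h.
Fuel reacted = 0.892 × 534 → ξ = 476.3 kmol/h.
Outlet (n = n₀ + ν ξ):
  C₂H₅OH: 534 − 1(476.3) = 57.67
  O₂: 3497 − 3(476.3) = 2068
  N₂: 13160 (inert)
  CO₂: 0 + 2(476.3) = 952.7
  H₂O: 0 + 3(476.3) = 1429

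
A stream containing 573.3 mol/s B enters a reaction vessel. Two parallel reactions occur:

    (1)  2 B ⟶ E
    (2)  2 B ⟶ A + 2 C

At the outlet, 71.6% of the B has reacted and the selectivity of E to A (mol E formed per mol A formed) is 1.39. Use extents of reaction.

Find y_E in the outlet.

Conversion of B: B consumed = 0.716 × 573.3 = 410.5 mol/s = 2ξ₁ + 2ξ₂.
Selectivity: 1ξ₁ / (1ξ₂) = 1.39 → ξ₁ = 1.39 ξ₂.
Substitute: (2·1.39 + 2) ξ₂ = 410.5 → ξ₂ = 85.88 mol/s, ξ₁ = 119.4 mol/s.
Outlet amounts (n = n₀ + Σ ν·ξ):
  B: 573.3 − 2(119.4) − 2(85.88) = 162.8
  E: 0 + 1(119.4) = 119.4
  A: 0 + 1(85.88) = 85.88
  C: 0 + 2(85.88) = 171.8
Total out = 539.8 mol/s; y_E = 119.4 / 539.8 = 0.2211.

0.221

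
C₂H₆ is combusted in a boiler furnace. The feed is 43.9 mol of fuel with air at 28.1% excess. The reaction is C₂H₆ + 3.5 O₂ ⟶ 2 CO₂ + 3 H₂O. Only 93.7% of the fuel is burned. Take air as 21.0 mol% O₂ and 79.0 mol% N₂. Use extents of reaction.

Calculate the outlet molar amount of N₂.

740 mol

Stoichiometric O₂ = 3.5 × 43.9 = 153.7 mol; O₂ fed = 153.7 × 1.281 = 196.8 mol.
N₂ fed = 196.8 × 79/21 = 740.4 mol.
Fuel reacted = 0.937 × 43.9 → ξ = 41.13 mol.
Outlet (n = n₀ + ν ξ):
  C₂H₆: 43.9 − 1(41.13) = 2.766
  O₂: 196.8 − 3.5(41.13) = 52.86
  N₂: 740.4 (inert)
  CO₂: 0 + 2(41.13) = 82.27
  H₂O: 0 + 3(41.13) = 123.4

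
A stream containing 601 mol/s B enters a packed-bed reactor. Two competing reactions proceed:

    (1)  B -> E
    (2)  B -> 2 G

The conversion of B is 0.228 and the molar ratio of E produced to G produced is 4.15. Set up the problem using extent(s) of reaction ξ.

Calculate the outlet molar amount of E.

Conversion of B: B consumed = 0.228 × 601 = 137 mol/s = 1ξ₁ + 1ξ₂.
Selectivity: 1ξ₁ / (2ξ₂) = 4.15 → ξ₁ = 8.3 ξ₂.
Substitute: (1·8.3 + 1) ξ₂ = 137 → ξ₂ = 14.73 mol/s, ξ₁ = 122.3 mol/s.
Outlet amounts (n = n₀ + Σ ν·ξ):
  B: 601 − 1(122.3) − 1(14.73) = 464
  E: 0 + 1(122.3) = 122.3
  G: 0 + 2(14.73) = 29.47

122 mol/s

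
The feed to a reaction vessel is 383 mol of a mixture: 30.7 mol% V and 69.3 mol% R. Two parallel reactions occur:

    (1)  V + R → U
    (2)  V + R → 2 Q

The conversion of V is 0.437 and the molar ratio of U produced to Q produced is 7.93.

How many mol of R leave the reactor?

214 mol

Conversion of V: V consumed = 0.437 × 117.6 = 51.38 mol = 1ξ₁ + 1ξ₂.
Selectivity: 1ξ₁ / (2ξ₂) = 7.93 → ξ₁ = 15.86 ξ₂.
Substitute: (1·15.86 + 1) ξ₂ = 51.38 → ξ₂ = 3.048 mol, ξ₁ = 48.34 mol.
Outlet amounts (n = n₀ + Σ ν·ξ):
  V: 117.6 − 1(48.34) − 1(3.048) = 66.2
  R: 265.4 − 1(48.34) − 1(3.048) = 214
  U: 0 + 1(48.34) = 48.34
  Q: 0 + 2(3.048) = 6.095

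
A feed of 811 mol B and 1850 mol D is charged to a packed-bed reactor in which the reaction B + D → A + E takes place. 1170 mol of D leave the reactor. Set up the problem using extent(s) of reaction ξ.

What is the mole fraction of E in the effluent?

For D: n = n₀ − 1ξ → 1170 = 1850 − 1ξ, giving ξ = 680 mol.
Outlet amounts (n = n₀ + ν ξ):
  B: 811 − 1(680) = 131
  D: 1850 − 1(680) = 1170
  A: 0 + 1(680) = 680
  E: 0 + 1(680) = 680
Total out = 2661 mol; y_E = 680 / 2661 = 0.2555.

0.256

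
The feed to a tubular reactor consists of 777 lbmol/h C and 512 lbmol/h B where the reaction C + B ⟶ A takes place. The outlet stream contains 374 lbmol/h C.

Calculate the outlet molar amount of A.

For C: n = n₀ − 1ξ → 374 = 777 − 1ξ, giving ξ = 403 lbmol/h.
Outlet amounts (n = n₀ + ν ξ):
  C: 777 − 1(403) = 374
  B: 512 − 1(403) = 109
  A: 0 + 1(403) = 403

403 lbmol/h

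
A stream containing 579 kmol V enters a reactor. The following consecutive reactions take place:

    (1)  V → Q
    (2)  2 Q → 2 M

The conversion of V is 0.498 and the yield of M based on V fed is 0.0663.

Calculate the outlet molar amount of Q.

250 kmol

Conversion of V: V consumed = 1ξ₁ = 0.498 × 579 → ξ₁ = 288.3 kmol.
Yield of M: 2ξ₂ / 579 = 0.0663 → ξ₂ = 19.19 kmol.
Outlet amounts (n = n₀ + Σ ν·ξ):
  V: 579 − 1(288.3) = 290.7
  Q: 0 + 1(288.3) − 2(19.19) = 250
  M: 0 + 2(19.19) = 38.39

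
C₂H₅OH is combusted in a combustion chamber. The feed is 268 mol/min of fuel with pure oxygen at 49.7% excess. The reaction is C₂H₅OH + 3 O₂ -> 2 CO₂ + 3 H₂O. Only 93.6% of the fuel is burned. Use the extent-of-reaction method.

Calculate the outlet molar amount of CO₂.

Stoichiometric O₂ = 3 × 268 = 804 mol/min; O₂ fed = 804 × 1.497 = 1204 mol/min.
Fuel reacted = 0.936 × 268 → ξ = 250.8 mol/min.
Outlet (n = n₀ + ν ξ):
  C₂H₅OH: 268 − 1(250.8) = 17.15
  O₂: 1204 − 3(250.8) = 451
  CO₂: 0 + 2(250.8) = 501.7
  H₂O: 0 + 3(250.8) = 752.5

502 mol/min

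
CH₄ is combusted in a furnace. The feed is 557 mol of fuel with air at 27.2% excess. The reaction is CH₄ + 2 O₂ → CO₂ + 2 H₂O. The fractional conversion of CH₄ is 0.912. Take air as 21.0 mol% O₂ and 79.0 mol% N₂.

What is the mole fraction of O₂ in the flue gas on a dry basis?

0.0638

Stoichiometric O₂ = 2 × 557 = 1114 mol; O₂ fed = 1114 × 1.272 = 1417 mol.
N₂ fed = 1417 × 79/21 = 5331 mol.
Fuel reacted = 0.912 × 557 → ξ = 508 mol.
Outlet (n = n₀ + ν ξ):
  CH₄: 557 − 1(508) = 49.02
  O₂: 1417 − 2(508) = 401
  N₂: 5331 (inert)
  CO₂: 0 + 1(508) = 508
  H₂O: 0 + 2(508) = 1016
Dry total = 6289 mol; y_O₂ (dry) = 401 / 6289 = 0.06377.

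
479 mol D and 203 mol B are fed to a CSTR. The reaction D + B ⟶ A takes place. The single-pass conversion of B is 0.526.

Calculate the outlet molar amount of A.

B reacted = 0.526 × 203 = 106.8 mol; ν_B = −1, so ξ = 106.8/1 = 106.8 mol.
Outlet amounts (n = n₀ + ν ξ):
  D: 479 − 1(106.8) = 372.2
  B: 203 − 1(106.8) = 96.22
  A: 0 + 1(106.8) = 106.8

107 mol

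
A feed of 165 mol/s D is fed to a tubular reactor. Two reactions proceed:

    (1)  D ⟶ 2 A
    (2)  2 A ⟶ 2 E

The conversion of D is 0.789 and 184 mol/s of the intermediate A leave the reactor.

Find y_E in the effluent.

Conversion of D: D consumed = 1ξ₁ = 0.789 × 165 → ξ₁ = 130.2 mol/s.
A balance: n_A = 0 + 2ξ₁ − 2ξ₂ = 184 → ξ₂ = (2·130.2 − 184)/2 = 38.19 mol/s.
Outlet amounts (n = n₀ + Σ ν·ξ):
  D: 165 − 1(130.2) = 34.81
  A: 0 + 2(130.2) − 2(38.19) = 184
  E: 0 + 2(38.19) = 76.37
Total out = 295.2 mol/s; y_E = 76.37 / 295.2 = 0.2587.

0.259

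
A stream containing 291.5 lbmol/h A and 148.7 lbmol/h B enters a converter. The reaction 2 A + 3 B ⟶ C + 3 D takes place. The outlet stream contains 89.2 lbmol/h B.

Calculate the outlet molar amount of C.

For B: n = n₀ − 3ξ → 89.2 = 148.7 − 3ξ, giving ξ = 19.83 lbmol/h.
Outlet amounts (n = n₀ + ν ξ):
  A: 291.5 − 2(19.83) = 251.8
  B: 148.7 − 3(19.83) = 89.2
  C: 0 + 1(19.83) = 19.83
  D: 0 + 3(19.83) = 59.5

19.8 lbmol/h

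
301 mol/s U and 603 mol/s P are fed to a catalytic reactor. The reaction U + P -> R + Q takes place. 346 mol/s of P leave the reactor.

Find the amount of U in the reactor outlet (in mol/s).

For P: n = n₀ − 1ξ → 346 = 603 − 1ξ, giving ξ = 257 mol/s.
Outlet amounts (n = n₀ + ν ξ):
  U: 301 − 1(257) = 44
  P: 603 − 1(257) = 346
  R: 0 + 1(257) = 257
  Q: 0 + 1(257) = 257

44 mol/s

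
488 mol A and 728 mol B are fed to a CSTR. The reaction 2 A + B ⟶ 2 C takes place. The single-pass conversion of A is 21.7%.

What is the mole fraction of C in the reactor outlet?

0.0911

A reacted = 0.217 × 488 = 105.9 mol; ν_A = −2, so ξ = 105.9/2 = 52.95 mol.
Outlet amounts (n = n₀ + ν ξ):
  A: 488 − 2(52.95) = 382.1
  B: 728 − 1(52.95) = 675.1
  C: 0 + 2(52.95) = 105.9
Total out = 1163 mol; y_C = 105.9 / 1163 = 0.09105.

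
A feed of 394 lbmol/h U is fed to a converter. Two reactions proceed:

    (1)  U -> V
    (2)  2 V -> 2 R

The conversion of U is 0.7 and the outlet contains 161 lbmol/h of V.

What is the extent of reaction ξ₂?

ξ₂ = 57.4 lbmol/h

Conversion of U: U consumed = 1ξ₁ = 0.7 × 394 → ξ₁ = 275.8 lbmol/h.
V balance: n_V = 0 + 1ξ₁ − 2ξ₂ = 161 → ξ₂ = (1·275.8 − 161)/2 = 57.4 lbmol/h.
Outlet amounts (n = n₀ + Σ ν·ξ):
  U: 394 − 1(275.8) = 118.2
  V: 0 + 1(275.8) − 2(57.4) = 161
  R: 0 + 2(57.4) = 114.8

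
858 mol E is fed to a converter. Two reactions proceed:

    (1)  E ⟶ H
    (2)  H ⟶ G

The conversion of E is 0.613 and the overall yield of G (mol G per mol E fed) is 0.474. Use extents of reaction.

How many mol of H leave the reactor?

Conversion of E: E consumed = 1ξ₁ = 0.613 × 858 → ξ₁ = 526 mol.
Yield of G: 1ξ₂ / 858 = 0.474 → ξ₂ = 406.7 mol.
Outlet amounts (n = n₀ + Σ ν·ξ):
  E: 858 − 1(526) = 332
  H: 0 + 1(526) − 1(406.7) = 119.3
  G: 0 + 1(406.7) = 406.7

119 mol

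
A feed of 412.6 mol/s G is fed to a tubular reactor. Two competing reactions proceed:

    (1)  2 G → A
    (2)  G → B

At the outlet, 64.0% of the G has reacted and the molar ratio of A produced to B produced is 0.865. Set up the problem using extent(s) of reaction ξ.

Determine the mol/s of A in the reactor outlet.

83.7 mol/s

Conversion of G: G consumed = 0.64 × 412.6 = 264.1 mol/s = 2ξ₁ + 1ξ₂.
Selectivity: 1ξ₁ / (1ξ₂) = 0.865 → ξ₁ = 0.865 ξ₂.
Substitute: (2·0.865 + 1) ξ₂ = 264.1 → ξ₂ = 96.73 mol/s, ξ₁ = 83.67 mol/s.
Outlet amounts (n = n₀ + Σ ν·ξ):
  G: 412.6 − 2(83.67) − 1(96.73) = 148.5
  A: 0 + 1(83.67) = 83.67
  B: 0 + 1(96.73) = 96.73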